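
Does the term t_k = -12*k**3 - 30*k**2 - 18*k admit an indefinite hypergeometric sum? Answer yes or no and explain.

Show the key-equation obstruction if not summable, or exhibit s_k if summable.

Step 1: r(k) = (2*k**2 + 9*k + 10)/(k*(2*k + 3)).
Factor: A=1; B=1; C=k**3 + 5*k**2/2 + 3*k/2.
Key eq: (1)·f(k+1) = (1)·f(k) + (k**3 + 5*k**2/2 + 3*k/2).
d = 4 from the (0,0,3) case.
Coefficient equations give f(k) = k*(k - 1)*(k + 1)*(3*k + 4)/12.
Get s_k = R·t_k = k*(-3*k**3 - 4*k**2 + 3*k + 4) with R(k) = B(k−1)f(k)/C(k) = (k - 1)*(3*k + 4)/(6*(2*k + 3)).
Δs = 6*k*(-2*k**2 - 5*k - 3), as required.

Yes. s_k = k*(-3*k**3 - 4*k**2 + 3*k + 4).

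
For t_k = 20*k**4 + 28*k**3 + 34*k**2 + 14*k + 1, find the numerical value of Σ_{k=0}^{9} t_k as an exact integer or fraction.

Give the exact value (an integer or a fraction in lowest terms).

Compute t_(k+1)/t_k: get (20*k**4 + 108*k**3 + 238*k**2 + 246*k + 97)/(20*k**4 + 28*k**3 + 34*k**2 + 14*k + 1).
A = 1, B = 1, C = k**4 + 7*k**3/5 + 17*k**2/10 + 7*k/10 + 1/20.
f must satisfy (1)·f(k+1) − (1)·f(k) = k**4 + 7*k**3/5 + 17*k**2/10 + 7*k/10 + 1/20.
Bound: deg f ≤ 5.
Solve for f: f(k) = k*(4*k**4 - 3*k**3 + 4*k**2 - 3*k - 1)/20 (degree 5 ≤ 5).
R(k) = B(k−1)·f(k)/C(k) = k*(4*k**4 - 3*k**3 + 4*k**2 - 3*k - 1)/(20*k**4 + 28*k**3 + 34*k**2 + 14*k + 1); s_k = R·t_k = k*(4*k**4 - 3*k**3 + 4*k**2 - 3*k - 1).
Δs = 20*k**4 + 28*k**3 + 34*k**2 + 14*k + 1, as required.
Telescoping: Σ = s_(10) − s_(0) = 373690 − (0) = 373690.

Σ = 373690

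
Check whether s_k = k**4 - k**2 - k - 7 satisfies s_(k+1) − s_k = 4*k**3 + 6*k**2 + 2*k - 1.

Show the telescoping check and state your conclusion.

s_(k+1) = -k + (k + 1)**4 - (k + 1)**2 - 8
s_(k+1) − s_k = 4*k**3 + 6*k**2 + 2*k - 1
(s_(k+1) − s_k) − t_k = 0

valid (s_(k+1) − s_k reduces to t_k)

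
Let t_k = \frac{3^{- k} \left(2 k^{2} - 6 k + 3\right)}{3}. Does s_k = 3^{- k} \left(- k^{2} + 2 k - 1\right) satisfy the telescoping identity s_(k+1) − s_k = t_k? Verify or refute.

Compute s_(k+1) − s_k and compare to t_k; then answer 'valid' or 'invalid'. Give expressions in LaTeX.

Valid: the claim telescopes to t_k.

s_(k+1) = -k**2/(3*3**k)
s_(k+1) − s_k = (2*k**2 - 6*k + 3)/(3*3**k)
(s_(k+1) − s_k) − t_k = 0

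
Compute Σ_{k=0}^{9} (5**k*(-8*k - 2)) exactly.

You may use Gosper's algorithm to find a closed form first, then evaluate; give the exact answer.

Ratio r(k) = 5*(4*k + 5)/(4*k + 1).
Gosper form: A/B · C(k+1)/C(k) with A=5, B=1, C=k + 1/4.
Solve (5)·f(k+1) − (1)·f(k) = k + 1/4.
d = 1 from the (0,0,1) case.
A polynomial solution: f(k) = (k - 1)/4.
So s_k = (B(k−1)f/C)·t_k = ((k - 1)/(4*k + 1))·t_k = 2*5**k*(1 - k).
Δs = 5**k*(-8*k - 2), as required.
Evaluate s at k=10 and k=0: -175781250 and 2; difference -175781252.

Σ = -175781252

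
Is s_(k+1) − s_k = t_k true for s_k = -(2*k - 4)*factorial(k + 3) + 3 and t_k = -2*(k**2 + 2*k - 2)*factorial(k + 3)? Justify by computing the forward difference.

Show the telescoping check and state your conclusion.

Valid: the claim telescopes to t_k.

s_(k+1) = -(2*k - 2)*factorial(k + 4) + 3
s_(k+1) − s_k = -2*(k**2 + 2*k - 2)*factorial(k + 3)
(s_(k+1) − s_k) − t_k = 0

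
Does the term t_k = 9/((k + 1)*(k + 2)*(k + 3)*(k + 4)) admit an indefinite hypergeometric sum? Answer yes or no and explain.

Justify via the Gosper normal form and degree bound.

Yes. s_k = k*(k**2 + 6*k + 11)/(2*(k + 1)*(k + 2)*(k + 3)).

r(k) = (k + 1)/(k + 5) after simplifying.
Take A(k)=k + 1, B(k)=k + 5, C(k)=1.
Set up (k + 1)·f(k+1) − (k + 4)·f(k) − (1) = 0.
Bound: deg f ≤ 3.
A polynomial solution: f(k) = k*(k**2 + 6*k + 11)/18.
Then R = B(k−1)f/C = k*(k + 4)*(k**2 + 6*k + 11)/18, so s_k = R(k)·t_k = k*(k**2 + 6*k + 11)/(2*(k + 1)*(k + 2)*(k + 3)).
Verify: 9/(k**4 + 10*k**3 + 35*k**2 + 50*k + 24) matches t_k.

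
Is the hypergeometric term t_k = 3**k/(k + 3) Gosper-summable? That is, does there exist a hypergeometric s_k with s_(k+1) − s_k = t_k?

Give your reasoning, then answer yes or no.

Compute t_(k+1)/t_k: get 3*(k + 3)/(k + 4).
Normal form (A,B,C) = (3*k + 9, k + 4, 1).
f must satisfy (3*k + 9)·f(k+1) − (k + 3)·f(k) = 1.
Bound: deg f ≤ -1.
deg f ≤ -1 is impossible — no certificate.

No — t_k has no hypergeometric antidifference.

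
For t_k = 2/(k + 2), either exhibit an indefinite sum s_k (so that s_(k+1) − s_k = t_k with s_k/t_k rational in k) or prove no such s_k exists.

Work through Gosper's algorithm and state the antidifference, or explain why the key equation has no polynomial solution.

none (Gosper's algorithm certifies no s_k)

The ratio is (k + 2)/(k + 3).
A = k + 2, B = k + 3, C = 1.
f must satisfy (k + 2)·f(k+1) − (k + 2)·f(k) = 1.
deg f ≤ 0 (via 1,1,0).
Put f(k) = c0: A·f(k+1) − B(k−1)·f(k) − C = -1; need -1 = 0 — inconsistent ⇒ no f, not summable.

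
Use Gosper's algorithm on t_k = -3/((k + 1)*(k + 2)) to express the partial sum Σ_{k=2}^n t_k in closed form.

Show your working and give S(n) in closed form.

S(n) = (1 - n)/(n + 2)

Ratio r(k) = (k + 1)/(k + 3).
So A=k + 1 and B=k + 3, with C=1.
Set up (k + 1)·f(k+1) − (k + 2)·f(k) − (1) = 0.
Bound: deg f ≤ 1.
Solving with deg f ≤ 1: f(k) = k.
Get s_k = R·t_k = -3*k/(k + 1) with R(k) = B(k−1)f(k)/C(k) = k*(k + 2).
Check: Δs_k = -3/(k**2 + 3*k + 2). ✓
Telescope: S(n) = s_(n+1) − s_(2) = 3*(-n - 1)/(n + 2) − (-2) = (1 - n)/(n + 2).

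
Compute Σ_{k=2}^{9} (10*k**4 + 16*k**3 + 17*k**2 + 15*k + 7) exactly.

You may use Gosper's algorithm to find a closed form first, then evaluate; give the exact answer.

Σ = 191248

t_(k+1)/t_k = (10*k**4 + 56*k**3 + 125*k**2 + 137*k + 65)/(10*k**4 + 16*k**3 + 17*k**2 + 15*k + 7).
Normal form (A,B,C) = (1, 1, k**4 + 8*k**3/5 + 17*k**2/10 + 3*k/2 + 7/10).
f must satisfy (1)·f(k+1) − (1)·f(k) = k**4 + 8*k**3/5 + 17*k**2/10 + 3*k/2 + 7/10.
d = 5 from the (0,0,4) case.
Solving with deg f ≤ 5: f(k) = k*(2*k**4 - k**3 + k**2 + 3*k + 2)/10.
Then R = B(k−1)f/C = k*(2*k**4 - k**3 + k**2 + 3*k + 2)/(10*k**4 + 16*k**3 + 17*k**2 + 15*k + 7), so s_k = R(k)·t_k = k*(2*k**4 - k**3 + k**2 + 3*k + 2).
Check: Δs_k = 10*k**4 + 16*k**3 + 17*k**2 + 15*k + 7. ✓
Σ_(k=2)^(9) t_k = s_(10) − s_(2) = 191320 − (72) = 191248.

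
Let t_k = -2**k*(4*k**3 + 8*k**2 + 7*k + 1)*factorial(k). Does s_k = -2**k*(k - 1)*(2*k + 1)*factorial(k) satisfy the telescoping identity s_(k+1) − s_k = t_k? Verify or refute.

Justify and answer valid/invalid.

s_(k+1) = -2**(k + 1)*k*(2*k + 3)*factorial(k + 1)
s_(k+1) − s_k = -2**k*(4*k**3 + 8*k**2 + 7*k + 1)*factorial(k)
(s_(k+1) − s_k) − t_k = 0

Valid: the claim telescopes to t_k.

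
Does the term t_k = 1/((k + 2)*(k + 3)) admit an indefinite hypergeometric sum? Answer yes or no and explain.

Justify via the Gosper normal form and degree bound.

Yes. s_k = k/(2*(k + 2)).

The ratio is (k + 2)/(k + 4).
So A=k + 2 and B=k + 4, with C=1.
Solve (k + 2)·f(k+1) − (k + 3)·f(k) = 1.
d = 1 from the (1,1,0) case.
Solve for f: f(k) = k/2 (degree 1 ≤ 1).
R(k) = B(k−1)·f(k)/C(k) = k*(k + 3)/2; s_k = R·t_k = k/(2*(k + 2)).
Check: Δs_k = 1/(k**2 + 5*k + 6). ✓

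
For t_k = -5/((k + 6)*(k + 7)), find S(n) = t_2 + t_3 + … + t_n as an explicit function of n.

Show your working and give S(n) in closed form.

t_(k+1)/t_k = (k + 6)/(k + 8).
Take A(k)=k + 6, B(k)=k + 8, C(k)=1.
Set up (k + 6)·f(k+1) − (k + 7)·f(k) − (1) = 0.
From deg A=1, deg B=1, deg C=0: d=1.
Solve for f: f(k) = k/6 (degree 1 ≤ 1).
R(k) = B(k−1)·f(k)/C(k) = k*(k + 7)/6; s_k = R·t_k = -5*k/(6*k + 36).
Verify: -5/(k**2 + 13*k + 42) matches t_k.
s_(n+1) = 5*(-n - 1)/(6*(n + 7)) and s_(2) = -5/24, so S(n) = 5*(1 - n)/(8*(n + 7)).

S(n) = 5*(1 - n)/(8*(n + 7))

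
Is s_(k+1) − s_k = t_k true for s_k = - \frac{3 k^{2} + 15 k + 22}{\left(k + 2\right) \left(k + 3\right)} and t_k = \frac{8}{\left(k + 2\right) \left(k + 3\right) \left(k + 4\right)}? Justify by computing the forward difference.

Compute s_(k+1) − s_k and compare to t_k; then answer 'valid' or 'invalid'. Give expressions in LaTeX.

valid (s_(k+1) − s_k reduces to t_k)

s_(k+1) = (-15*k - 3*(k + 1)**2 - 37)/((k + 3)*(k + 4))
s_(k+1) − s_k = 8/(k**3 + 9*k**2 + 26*k + 24)
(s_(k+1) − s_k) − t_k = 0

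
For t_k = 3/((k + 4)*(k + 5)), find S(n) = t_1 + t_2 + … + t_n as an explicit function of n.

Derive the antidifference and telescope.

Step 1: r(k) = (k + 4)/(k + 6).
Normal form (A,B,C) = (k + 4, k + 6, 1).
Key eq: (k + 4)·f(k+1) = (k + 5)·f(k) + (1).
Bound: deg f ≤ 1.
Solving with deg f ≤ 1: f(k) = k/4.
Certificate R = B(k−1)f/C = k*(k + 5)/4 gives s_k = 3*k/(4*(k + 4)).
Verify: 3/(k**2 + 9*k + 20) matches t_k.
Telescope: S(n) = s_(n+1) − s_(1) = 3*(n + 1)/(4*(n + 5)) − (3/20) = 3*n/(5*(n + 5)).

S(n) = 3*n/(5*(n + 5))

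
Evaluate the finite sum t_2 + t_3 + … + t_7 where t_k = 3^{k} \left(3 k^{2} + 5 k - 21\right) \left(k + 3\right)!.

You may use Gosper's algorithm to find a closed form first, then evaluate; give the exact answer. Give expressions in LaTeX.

Compute t_(k+1)/t_k: get 3*(3*k**3 + 23*k**2 + 31*k - 52)/(3*k**2 + 5*k - 21).
Take A(k)=3*k + 12, B(k)=1, C(k)=k**2 + 5*k/3 - 7.
f must satisfy (3*k + 12)·f(k+1) − (1)·f(k) = k**2 + 5*k/3 - 7.
From deg A=1, deg B=0, deg C=2: d=1.
Coefficient equations give f(k) = (k - 3)/3.
So s_k = (B(k−1)f/C)·t_k = ((k - 3)/(3*k**2 + 5*k - 21))·t_k = 3**k*(k - 3)*factorial(k + 3).
Δs = 3**k*(3*k**2 + 5*k - 21)*factorial(k + 3), as required.
Σ_(k=2)^(7) t_k = s_(8) − s_(2) = 1309470624000 − (-1080) = 1309470625080.

Σ = 1309470625080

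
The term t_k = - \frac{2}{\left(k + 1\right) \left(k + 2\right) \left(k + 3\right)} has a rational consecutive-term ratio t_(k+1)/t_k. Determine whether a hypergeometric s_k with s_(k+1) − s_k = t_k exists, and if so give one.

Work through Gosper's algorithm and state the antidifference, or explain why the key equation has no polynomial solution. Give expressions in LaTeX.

Step 1: r(k) = (k + 1)/(k + 4).
Normal form (A,B,C) = (k + 1, k + 4, 1).
Set up (k + 1)·f(k+1) − (k + 3)·f(k) − (1) = 0.
From deg A=1, deg B=1, deg C=0: d=2.
Match coefficients ⇒ f(k) = k*(k + 3)/4.
Then R = B(k−1)f/C = k*(k + 3)**2/4, so s_k = R(k)·t_k = k*(-k - 3)/(2*(k + 1)*(k + 2)).
Verify: -2/(k**3 + 6*k**2 + 11*k + 6) matches t_k.

s_k = \frac{k \left(- k - 3\right)}{2 \left(k + 1\right) \left(k + 2\right)}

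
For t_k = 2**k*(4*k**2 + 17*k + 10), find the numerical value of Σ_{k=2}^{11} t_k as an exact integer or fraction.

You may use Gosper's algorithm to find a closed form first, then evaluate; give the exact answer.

Step 1: r(k) = 2*(4*k**2 + 25*k + 31)/(4*k**2 + 17*k + 10).
So A=2 and B=1, with C=k**2 + 17*k/4 + 5/2.
f must satisfy (2)·f(k+1) − (1)·f(k) = k**2 + 17*k/4 + 5/2.
Degrees (0,0,2) ⇒ d ≤ 2.
Solving with deg f ≤ 2: f(k) = k*(4*k + 1)/4.
Then R = B(k−1)f/C = k*(4*k + 1)/(4*k**2 + 17*k + 10), so s_k = R(k)·t_k = 2**k*k*(4*k + 1).
Verify: 2**k*(4*k**2 + 17*k + 10) matches t_k.
Evaluate s at k=12 and k=2: 2408448 and 72; difference 2408376.

Σ = 2408376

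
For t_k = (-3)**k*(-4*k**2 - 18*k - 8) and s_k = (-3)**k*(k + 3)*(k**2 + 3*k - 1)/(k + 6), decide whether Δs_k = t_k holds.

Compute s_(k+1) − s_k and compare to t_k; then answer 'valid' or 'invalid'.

Invalid: residual 3*(-3)**k*(4*k**3 + 43*k**2 + 119*k + 47)/(k**2 + 13*k + 42) ≠ 0.

s_(k+1) = (-3)**(k + 1)*(k + 4)*(3*k + (k + 1)**2 + 2)/(k + 7)
s_(k+1) − s_k = (-3)**k*(-4*k**4 - 58*k**3 - 281*k**2 - 503*k - 195)/(k**2 + 13*k + 42)
(s_(k+1) − s_k) − t_k = 3*(-3)**k*(4*k**3 + 43*k**2 + 119*k + 47)/(k**2 + 13*k + 42)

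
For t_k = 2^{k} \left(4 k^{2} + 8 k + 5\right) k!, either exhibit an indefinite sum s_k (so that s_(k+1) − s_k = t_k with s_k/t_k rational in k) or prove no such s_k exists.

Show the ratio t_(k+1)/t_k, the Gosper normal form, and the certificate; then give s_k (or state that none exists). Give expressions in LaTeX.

Ratio r(k) = 2*(4*k**3 + 20*k**2 + 33*k + 17)/(4*k**2 + 8*k + 5).
So A=2*k + 2 and B=1, with C=k**2 + 2*k + 5/4.
f must satisfy (2*k + 2)·f(k+1) − (1)·f(k) = k**2 + 2*k + 5/4.
From deg A=1, deg B=0, deg C=2: d=1.
Coefficient equations give f(k) = (2*k + 1)/4.
R(k) = B(k−1)·f(k)/C(k) = (2*k + 1)/(4*k**2 + 8*k + 5); s_k = R·t_k = 2**k*(2*k + 1)*factorial(k).
Δs = 2**k*(4*k**2 + 8*k + 5)*factorial(k), as required.

s_k = 2^{k} \left(2 k + 1\right) k!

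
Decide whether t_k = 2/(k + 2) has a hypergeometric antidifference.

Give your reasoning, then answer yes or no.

No — the linear system for f has no solution.

The ratio is (k + 2)/(k + 3).
A = k + 2, B = k + 3, C = 1.
Set up (k + 2)·f(k+1) − (k + 2)·f(k) − (1) = 0.
From deg A=1, deg B=1, deg C=0: d=0.
Put f(k) = c0: A·f(k+1) − B(k−1)·f(k) − C = -1; need -1 = 0 — inconsistent ⇒ no f, not summable.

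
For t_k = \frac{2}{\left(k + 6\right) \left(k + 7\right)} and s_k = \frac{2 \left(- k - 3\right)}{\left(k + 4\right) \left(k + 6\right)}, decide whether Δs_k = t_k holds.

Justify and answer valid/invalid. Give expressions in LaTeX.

Invalid: residual \frac{2 \left(- 2 k - 11\right)}{k^{4} + 22 k^{3} + 179 k^{2} + 638 k + 840} ≠ 0.

s_(k+1) = 2*(-k - 4)/((k + 5)*(k + 7))
s_(k+1) − s_k = 2*(k**2 + 7*k + 9)/(k**4 + 22*k**3 + 179*k**2 + 638*k + 840)
(s_(k+1) − s_k) − t_k = 2*(-2*k - 11)/(k**4 + 22*k**3 + 179*k**2 + 638*k + 840)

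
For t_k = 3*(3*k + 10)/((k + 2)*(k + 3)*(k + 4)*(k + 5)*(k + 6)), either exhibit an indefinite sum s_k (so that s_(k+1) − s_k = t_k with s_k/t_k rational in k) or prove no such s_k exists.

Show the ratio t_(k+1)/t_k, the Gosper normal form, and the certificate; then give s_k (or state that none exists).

Ratio r(k) = (k + 2)*(3*k + 13)/((k + 7)*(3*k + 10)).
Factor: A=k + 2; B=k + 7; C=k + 10/3.
Key eq: (k + 2)·f(k+1) = (k + 6)·f(k) + (k + 10/3).
Bound: deg f ≤ 4.
A polynomial solution: f(k) = k*(k + 3)*(k**2 + 11*k + 38)/120.
Then R = B(k−1)f/C = k*(k + 3)*(k + 6)*(k**2 + 11*k + 38)/(40*(3*k + 10)), so s_k = R(k)·t_k = 3*k*(k**2 + 11*k + 38)/(40*(k**3 + 11*k**2 + 38*k + 40)).
s_(k+1) − s_k = 3*(3*k + 10)/(k**5 + 20*k**4 + 155*k**3 + 580*k**2 + 1044*k + 720) = t_k.

s_k = 3*k*(k**2 + 11*k + 38)/(40*(k**3 + 11*k**2 + 38*k + 40))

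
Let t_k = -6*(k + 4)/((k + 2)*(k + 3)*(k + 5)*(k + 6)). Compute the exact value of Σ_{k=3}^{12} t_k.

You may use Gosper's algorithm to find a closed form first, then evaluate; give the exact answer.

Compute t_(k+1)/t_k: get (k + 2)*(k + 5)**2/((k + 4)**2*(k + 7)).
Factor: A=k + 2; B=k + 7; C=k**2 + 8*k + 16.
Need (k + 2)·f(k+1) − (k + 6)·f(k) = k**2 + 8*k + 16.
From deg A=1, deg B=1, deg C=2: d=4.
A polynomial solution: f(k) = k*(k + 3)*(k + 4)*(k + 7)/20.
Then R = B(k−1)f/C = k*(k + 3)*(k + 6)*(k + 7)/(20*(k + 4)), so s_k = R(k)·t_k = 3*k*(-k - 7)/(10*(k**2 + 7*k + 10)).
s_(k+1) − s_k = 6*(-k - 4)/(k**4 + 16*k**3 + 91*k**2 + 216*k + 180) = t_k.
Evaluate s at k=13 and k=3: -13/45 and -9/40; difference -23/360.

Σ = -23/360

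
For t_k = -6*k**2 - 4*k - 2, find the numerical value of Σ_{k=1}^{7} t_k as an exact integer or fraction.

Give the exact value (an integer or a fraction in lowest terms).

Σ = -966

The ratio is (3*k**2 + 8*k + 6)/(3*k**2 + 2*k + 1).
Gosper form: A/B · C(k+1)/C(k) with A=1, B=1, C=k**2 + 2*k/3 + 1/3.
Set up (1)·f(k+1) − (1)·f(k) − (k**2 + 2*k/3 + 1/3) = 0.
d = 3 from the (0,0,2) case.
Match coefficients ⇒ f(k) = k*(2*k**2 - k + 1)/6.
Certificate R = B(k−1)f/C = k*(2*k**2 - k + 1)/(2*(3*k**2 + 2*k + 1)) gives s_k = k*(-2*k**2 + k - 1).
Δs = -6*k**2 - 4*k - 2, as required.
Sum = s_(8) − s_(1); s_(8) = -968, s_(1) = -2 ⇒ -966.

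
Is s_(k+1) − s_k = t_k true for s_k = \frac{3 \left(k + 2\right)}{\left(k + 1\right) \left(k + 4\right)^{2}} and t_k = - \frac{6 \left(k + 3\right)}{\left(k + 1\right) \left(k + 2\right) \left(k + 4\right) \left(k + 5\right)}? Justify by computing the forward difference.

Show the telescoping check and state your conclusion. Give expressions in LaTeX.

Invalid: residual \frac{6 \left(3 k^{2} + 21 k + 34\right)}{k^{6} + 21 k^{5} + 177 k^{4} + 759 k^{3} + 1722 k^{2} + 1920 k + 800} ≠ 0.

s_(k+1) = 3*(k + 3)/((k + 2)*(k + 5)**2)
s_(k+1) − s_k = 3*((k + 1)*(k + 3)*(k + 4)**2 - (k + 2)**2*(k + 5)**2)/((k + 1)*(k + 2)*(k + 4)**2*(k + 5)**2)
(s_(k+1) − s_k) − t_k = 6*(3*k**2 + 21*k + 34)/(k**6 + 21*k**5 + 177*k**4 + 759*k**3 + 1722*k**2 + 1920*k + 800)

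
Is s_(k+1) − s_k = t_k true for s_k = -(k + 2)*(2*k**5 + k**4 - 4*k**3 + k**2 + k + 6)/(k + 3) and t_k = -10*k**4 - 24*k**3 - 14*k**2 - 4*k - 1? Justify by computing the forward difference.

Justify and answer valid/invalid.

s_(k+1) = -(k + 3)*(k + 2*(k + 1)**5 + (k + 1)**4 - 4*(k + 1)**3 + (k + 1)**2 + 7)/(k + 4)
s_(k+1) − s_k = (-10*k**6 - 86*k**5 - 249*k**4 - 300*k**3 - 152*k**2 - 43*k - 15)/(k**2 + 7*k + 12)
(s_(k+1) − s_k) − t_k = (8*k**5 + 53*k**4 + 90*k**3 + 45*k**2 + 12*k - 3)/(k**2 + 7*k + 12)

Invalid: residual (8*k**5 + 53*k**4 + 90*k**3 + 45*k**2 + 12*k - 3)/(k**2 + 7*k + 12) ≠ 0.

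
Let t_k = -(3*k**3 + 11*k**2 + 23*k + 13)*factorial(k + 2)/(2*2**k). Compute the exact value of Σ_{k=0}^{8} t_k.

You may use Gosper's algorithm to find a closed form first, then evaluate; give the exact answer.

Σ = -40384583/2

Step 1: r(k) = (3*k**4 + 29*k**3 + 114*k**2 + 212*k + 150)/(2*(3*k**3 + 11*k**2 + 23*k + 13)).
A = k/2 + 3/2, B = 1, C = k**3 + 11*k**2/3 + 23*k/3 + 13/3.
Solve (k/2 + 3/2)·f(k+1) − (1)·f(k) = k**3 + 11*k**2/3 + 23*k/3 + 13/3.
deg f ≤ 2 (via 1,0,3).
A polynomial solution: f(k) = 2*(3*k**2 + 2*k - 2)/3.
Certificate R = B(k−1)f/C = 2*(3*k**2 + 2*k - 2)/(3*k**3 + 11*k**2 + 23*k + 13) gives s_k = -(3*k**2 + 2*k - 2)*factorial(k + 2)/2**k.
Verify: -(3*k**3 + 11*k**2 + 23*k + 13)*factorial(k + 2)/(2*2**k) matches t_k.
Evaluate s at k=9 and k=0: -40384575/2 and 4; difference -40384583/2.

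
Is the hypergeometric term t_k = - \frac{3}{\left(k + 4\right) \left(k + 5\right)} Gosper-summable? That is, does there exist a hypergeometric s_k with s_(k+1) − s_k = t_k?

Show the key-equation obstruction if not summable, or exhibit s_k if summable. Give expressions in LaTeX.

Compute t_(k+1)/t_k: get (k + 4)/(k + 6).
Take A(k)=k + 4, B(k)=k + 6, C(k)=1.
Need (k + 4)·f(k+1) − (k + 5)·f(k) = 1.
d = 1 from the (1,1,0) case.
Solve for f: f(k) = k/4 (degree 1 ≤ 1).
Certificate R = B(k−1)f/C = k*(k + 5)/4 gives s_k = -3*k/(4*k + 16).
s_(k+1) − s_k = -3/(k**2 + 9*k + 20) = t_k.

Yes. s_k = - \frac{3 k}{4 k + 16}.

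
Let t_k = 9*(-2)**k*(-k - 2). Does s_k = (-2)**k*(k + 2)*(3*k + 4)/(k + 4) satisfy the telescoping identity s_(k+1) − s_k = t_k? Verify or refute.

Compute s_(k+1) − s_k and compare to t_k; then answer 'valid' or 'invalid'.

s_(k+1) = (-2)**(k + 1)*(k + 3)*(3*k + 7)/(k + 5)
s_(k+1) − s_k = (-2)**k*(-9*k**3 - 81*k**2 - 228*k - 208)/(k**2 + 9*k + 20)
(s_(k+1) − s_k) − t_k = 2*(-2)**k*(9*k**2 + 57*k + 76)/(k**2 + 9*k + 20)

Invalid: residual 2*(-2)**k*(9*k**2 + 57*k + 76)/(k**2 + 9*k + 20) ≠ 0.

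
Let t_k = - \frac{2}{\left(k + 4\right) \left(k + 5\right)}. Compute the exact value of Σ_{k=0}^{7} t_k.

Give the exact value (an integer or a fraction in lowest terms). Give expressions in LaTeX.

Σ = -1/3

t_(k+1)/t_k = (k + 4)/(k + 6).
Factor: A=k + 4; B=k + 6; C=1.
Key eq: (k + 4)·f(k+1) = (k + 5)·f(k) + (1).
Bound: deg f ≤ 1.
Solve for f: f(k) = k/4 (degree 1 ≤ 1).
R(k) = B(k−1)·f(k)/C(k) = k*(k + 5)/4; s_k = R·t_k = -k/(2*k + 8).
Δs = -2/(k**2 + 9*k + 20), as required.
Σ_(k=0)^(7) t_k = s_(8) − s_(0) = -1/3 − (0) = -1/3.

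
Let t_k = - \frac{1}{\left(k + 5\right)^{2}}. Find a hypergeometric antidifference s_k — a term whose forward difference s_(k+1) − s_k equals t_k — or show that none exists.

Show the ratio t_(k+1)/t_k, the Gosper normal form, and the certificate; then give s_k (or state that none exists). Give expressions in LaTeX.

not Gosper-summable; s_k does not exist

Step 1: r(k) = (k + 5)**2/(k + 6)**2.
Factor: A=k**2 + 10*k + 25; B=k**2 + 12*k + 36; C=1.
Set up (k**2 + 10*k + 25)·f(k+1) − (k**2 + 10*k + 25)·f(k) − (1) = 0.
Degrees (2,2,0) ⇒ d ≤ 0.
Put f(k) = c0: A·f(k+1) − B(k−1)·f(k) − C = -1; need -1 = 0 — inconsistent ⇒ no f, not summable.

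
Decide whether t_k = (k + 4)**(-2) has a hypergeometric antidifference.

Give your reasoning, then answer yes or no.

Compute t_(k+1)/t_k: get (k + 4)**2/(k + 5)**2.
A = k**2 + 8*k + 16, B = k**2 + 10*k + 25, C = 1.
f must satisfy (k**2 + 8*k + 16)·f(k+1) − (k**2 + 8*k + 16)·f(k) = 1.
From deg A=2, deg B=2, deg C=0: d=0.
f = c0 ⇒ A·f(k+1) − B(k−1)·f(k) − C = -1. The system {-1 = 0} is inconsistent; no antidifference.

No — key equation has no polynomial f.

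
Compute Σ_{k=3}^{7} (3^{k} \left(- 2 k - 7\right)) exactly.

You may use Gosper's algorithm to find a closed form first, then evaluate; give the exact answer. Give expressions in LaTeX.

Σ = -65475

r(k) = 3*(2*k + 9)/(2*k + 7) after simplifying.
So A=3 and B=1, with C=k + 7/2.
Solve (3)·f(k+1) − (1)·f(k) = k + 7/2.
Degrees (0,0,1) ⇒ d ≤ 1.
Solving with deg f ≤ 1: f(k) = (k + 2)/2.
Get s_k = R·t_k = 3**k*(-k - 2) with R(k) = B(k−1)f(k)/C(k) = (k + 2)/(2*k + 7).
Verify: 3**k*(-2*k - 7) matches t_k.
Evaluate s at k=8 and k=3: -65610 and -135; difference -65475.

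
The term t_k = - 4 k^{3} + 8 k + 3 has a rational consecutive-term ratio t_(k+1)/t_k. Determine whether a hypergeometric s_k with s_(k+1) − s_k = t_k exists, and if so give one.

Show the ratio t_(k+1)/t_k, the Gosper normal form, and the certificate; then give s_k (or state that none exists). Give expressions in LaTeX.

t_(k+1)/t_k = (8*k - 4*(k + 1)**3 + 11)/(-4*k**3 + 8*k + 3).
So A=1 and B=1, with C=k**3 - 2*k - 3/4.
Key eq: (1)·f(k+1) = (1)·f(k) + (k**3 - 2*k - 3/4).
d = 4 from the (0,0,3) case.
Match coefficients ⇒ f(k) = k*(k**3 - 2*k**2 - 3*k + 1)/4.
Get s_k = R·t_k = k*(-k**3 + 2*k**2 + 3*k - 1) with R(k) = B(k−1)f(k)/C(k) = k*(k**3 - 2*k**2 - 3*k + 1)/(4*k**3 - 8*k - 3).
s_(k+1) − s_k = -4*k**3 + 8*k + 3 = t_k.

s_k = k \left(- k^{3} + 2 k^{2} + 3 k - 1\right)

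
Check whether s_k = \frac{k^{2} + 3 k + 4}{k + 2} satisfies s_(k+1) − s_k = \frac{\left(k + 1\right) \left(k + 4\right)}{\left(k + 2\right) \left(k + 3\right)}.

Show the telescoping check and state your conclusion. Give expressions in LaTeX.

s_(k+1) = (k**2 + 5*k + 8)/(k + 3)
s_(k+1) − s_k = (k**2 + 5*k + 4)/(k**2 + 5*k + 6)
(s_(k+1) − s_k) − t_k = 0

Valid — Δs_k = t_k.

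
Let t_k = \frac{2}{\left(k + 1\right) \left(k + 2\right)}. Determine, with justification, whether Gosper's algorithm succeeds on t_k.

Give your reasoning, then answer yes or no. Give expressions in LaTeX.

r(k) = (k + 1)/(k + 3) after simplifying.
A = k + 1, B = k + 3, C = 1.
Solve (k + 1)·f(k+1) − (k + 2)·f(k) = 1.
From deg A=1, deg B=1, deg C=0: d=1.
Solving with deg f ≤ 1: f(k) = k.
R(k) = B(k−1)·f(k)/C(k) = k*(k + 2); s_k = R·t_k = 2*k/(k + 1).
Check: Δs_k = 2/(k**2 + 3*k + 2). ✓

Yes. s_k = \frac{2 k}{k + 1}.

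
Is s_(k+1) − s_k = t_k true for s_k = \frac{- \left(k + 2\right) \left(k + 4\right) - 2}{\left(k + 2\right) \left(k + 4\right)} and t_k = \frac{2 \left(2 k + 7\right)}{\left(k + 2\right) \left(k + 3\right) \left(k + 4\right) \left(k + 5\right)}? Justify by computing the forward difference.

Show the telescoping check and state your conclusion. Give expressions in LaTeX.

Valid: the claim telescopes to t_k.

s_(k+1) = (-(k + 3)*(k + 5) - 2)/((k + 3)*(k + 5))
s_(k+1) − s_k = 2*(2*k + 7)/(k**4 + 14*k**3 + 71*k**2 + 154*k + 120)
(s_(k+1) − s_k) − t_k = 0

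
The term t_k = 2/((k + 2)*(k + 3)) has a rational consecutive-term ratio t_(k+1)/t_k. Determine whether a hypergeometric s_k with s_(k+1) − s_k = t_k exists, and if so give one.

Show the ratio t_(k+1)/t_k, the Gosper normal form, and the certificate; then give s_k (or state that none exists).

Compute t_(k+1)/t_k: get (k + 2)/(k + 4).
Normal form (A,B,C) = (k + 2, k + 4, 1).
Key eq: (k + 2)·f(k+1) = (k + 3)·f(k) + (1).
Degrees (1,1,0) ⇒ d ≤ 1.
Coefficient equations give f(k) = k/2.
Get s_k = R·t_k = k/(k + 2) with R(k) = B(k−1)f(k)/C(k) = k*(k + 3)/2.
Δs = 2/(k**2 + 5*k + 6), as required.

s_k = k/(k + 2)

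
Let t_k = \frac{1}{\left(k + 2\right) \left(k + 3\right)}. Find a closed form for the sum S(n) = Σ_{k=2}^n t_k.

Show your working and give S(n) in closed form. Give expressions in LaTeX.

t_(k+1)/t_k = (k + 2)/(k + 4).
Take A(k)=k + 2, B(k)=k + 4, C(k)=1.
Need (k + 2)·f(k+1) − (k + 3)·f(k) = 1.
d = 1 from the (1,1,0) case.
A polynomial solution: f(k) = k/2.
Certificate R = B(k−1)f/C = k*(k + 3)/2 gives s_k = k/(2*(k + 2)).
Δs = 1/(k**2 + 5*k + 6), as required.
s_(n+1) = (n + 1)/(2*(n + 3)) and s_(2) = 1/4, so S(n) = (n - 1)/(4*(n + 3)).

S(n) = \frac{n - 1}{4 \left(n + 3\right)}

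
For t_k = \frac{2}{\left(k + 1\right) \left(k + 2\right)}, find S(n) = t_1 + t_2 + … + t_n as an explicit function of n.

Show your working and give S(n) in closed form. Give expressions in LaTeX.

S(n) = \frac{n}{n + 2}

Step 1: r(k) = (k + 1)/(k + 3).
Factor: A=k + 1; B=k + 3; C=1.
Solve (k + 1)·f(k+1) − (k + 2)·f(k) = 1.
d = 1 from the (1,1,0) case.
Solving with deg f ≤ 1: f(k) = k.
Certificate R = B(k−1)f/C = k*(k + 2) gives s_k = 2*k/(k + 1).
Verify: 2/(k**2 + 3*k + 2) matches t_k.
Telescope: S(n) = s_(n+1) − s_(1) = 2*(n + 1)/(n + 2) − (1) = n/(n + 2).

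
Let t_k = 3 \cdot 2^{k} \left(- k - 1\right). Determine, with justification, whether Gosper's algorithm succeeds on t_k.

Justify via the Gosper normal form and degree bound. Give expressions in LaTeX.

Yes. s_k = 3 \cdot 2^{k} \left(1 - k\right).

Step 1: r(k) = 2*(k + 2)/(k + 1).
Normal form (A,B,C) = (2, 1, k + 1).
Key eq: (2)·f(k+1) = (1)·f(k) + (k + 1).
From deg A=0, deg B=0, deg C=1: d=1.
Solve for f: f(k) = k - 1 (degree 1 ≤ 1).
Get s_k = R·t_k = 3*2**k*(1 - k) with R(k) = B(k−1)f(k)/C(k) = (k - 1)/(k + 1).
Verify: 3*2**k*(-k - 1) matches t_k.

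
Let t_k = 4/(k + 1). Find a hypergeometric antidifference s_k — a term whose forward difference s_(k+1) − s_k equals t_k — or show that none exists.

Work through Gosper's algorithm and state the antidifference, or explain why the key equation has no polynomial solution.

no hypergeometric antidifference exists

Step 1: r(k) = (k + 1)/(k + 2).
So A=k + 1 and B=k + 2, with C=1.
Set up (k + 1)·f(k+1) − (k + 1)·f(k) − (1) = 0.
d = 0 from the (1,1,0) case.
Write f(k) = c0. Then LHS − RHS = -1, requiring -1 = 0: contradictory. No certificate.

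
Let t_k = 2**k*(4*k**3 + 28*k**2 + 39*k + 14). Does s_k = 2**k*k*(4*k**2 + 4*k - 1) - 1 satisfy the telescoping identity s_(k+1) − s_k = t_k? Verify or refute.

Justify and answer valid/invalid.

s_(k+1) = 2**(k + 1)*(k + 1)*(4*k + 4*(k + 1)**2 + 3) - 1
s_(k+1) − s_k = 2**k*(4*k**3 + 28*k**2 + 39*k + 14)
(s_(k+1) − s_k) − t_k = 0

valid; difference matches t_k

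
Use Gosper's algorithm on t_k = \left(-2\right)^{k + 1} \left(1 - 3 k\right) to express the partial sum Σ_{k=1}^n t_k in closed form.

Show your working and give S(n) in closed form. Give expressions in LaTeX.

S(n) = \left(-2\right)^{n + 2} n

r(k) = 2*(-3*k - 2)/(3*k - 1) after simplifying.
Gosper form: A/B · C(k+1)/C(k) with A=-2, B=1, C=k - 1/3.
Solve (-2)·f(k+1) − (1)·f(k) = k - 1/3.
Bound: deg f ≤ 1.
Coefficient equations give f(k) = -(k - 1)/3.
Then R = B(k−1)f/C = -(k - 1)/(3*k - 1), so s_k = R(k)·t_k = (-2)**(k + 1)*(k - 1).
s_(k+1) − s_k = (-2)**(k + 1)*(1 - 3*k) = t_k.
Evaluate: s_(n+1) = (-2)**(n + 2)*n; subtract s_(1) = 0 ⇒ S(n) = (-2)**(n + 2)*n.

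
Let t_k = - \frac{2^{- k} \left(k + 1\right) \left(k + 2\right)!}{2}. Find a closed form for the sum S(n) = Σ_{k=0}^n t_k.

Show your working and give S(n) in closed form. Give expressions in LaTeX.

t_(k+1)/t_k = (k + 2)*(k + 3)/(2*(k + 1)).
A = k/2 + 3/2, B = 1, C = k + 1.
f must satisfy (k/2 + 3/2)·f(k+1) − (1)·f(k) = k + 1.
d = 0 from the (1,0,1) case.
A polynomial solution: f(k) = 2.
Then R = B(k−1)f/C = 2/(k + 1), so s_k = R(k)·t_k = -factorial(k + 2)/2**k.
Δs = -(k + 1)*factorial(k + 2)/(2*2**k), as required.
Evaluate: s_(n+1) = -2**(-n - 1)*factorial(n + 3); subtract s_(0) = -2 ⇒ S(n) = 2 - factorial(n + 3)/(2*2**n).

S(n) = 2 - \frac{2^{- n} \left(n + 3\right)!}{2}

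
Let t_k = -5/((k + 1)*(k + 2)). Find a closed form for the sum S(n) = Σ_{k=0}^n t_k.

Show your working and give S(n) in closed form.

Compute t_(k+1)/t_k: get (k + 1)/(k + 3).
A = k + 1, B = k + 3, C = 1.
Set up (k + 1)·f(k+1) − (k + 2)·f(k) − (1) = 0.
d = 1 from the (1,1,0) case.
Solve for f: f(k) = k (degree 1 ≤ 1).
Certificate R = B(k−1)f/C = k*(k + 2) gives s_k = -5*k/(k + 1).
Δs = -5/(k**2 + 3*k + 2), as required.
Telescope: S(n) = s_(n+1) − s_(0) = 5*(-n - 1)/(n + 2) − (0) = 5*(-n - 1)/(n + 2).

S(n) = 5*(-n - 1)/(n + 2)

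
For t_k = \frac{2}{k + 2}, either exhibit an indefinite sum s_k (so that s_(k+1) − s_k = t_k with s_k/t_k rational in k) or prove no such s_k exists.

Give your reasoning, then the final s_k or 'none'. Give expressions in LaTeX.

no hypergeometric antidifference exists

t_(k+1)/t_k = (k + 2)/(k + 3).
A = k + 2, B = k + 3, C = 1.
Solve (k + 2)·f(k+1) − (k + 2)·f(k) = 1.
From deg A=1, deg B=1, deg C=0: d=0.
Generic f = c0 gives residual -1; -1 = 0 cannot hold, so t_k is not Gosper-summable.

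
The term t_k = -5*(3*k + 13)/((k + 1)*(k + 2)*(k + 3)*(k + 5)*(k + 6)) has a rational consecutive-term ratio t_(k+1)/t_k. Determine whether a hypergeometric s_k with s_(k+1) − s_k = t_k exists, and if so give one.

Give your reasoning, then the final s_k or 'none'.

Step 1: r(k) = (k + 1)*(k + 5)*(3*k + 16)/((k + 4)*(k + 7)*(3*k + 13)).
So A=k + 1 and B=k + 7, with C=k**2 + 25*k/3 + 52/3.
Key eq: (k + 1)·f(k+1) = (k + 6)·f(k) + (k**2 + 25*k/3 + 52/3).
d = 5 from the (1,1,2) case.
Solve for f: f(k) = k*(k + 3)*(k + 4)*(k**2 + 8*k + 17)/30 (degree 5 ≤ 5).
So s_k = (B(k−1)f/C)·t_k = (k*(k + 3)*(k + 6)*(k**2 + 8*k + 17)/(10*(3*k + 13)))·t_k = k*(-k**2 - 8*k - 17)/(2*(k**3 + 8*k**2 + 17*k + 10)).
Check: Δs_k = 5*(-3*k - 13)/(k**5 + 17*k**4 + 107*k**3 + 307*k**2 + 396*k + 180). ✓

s_k = k*(-k**2 - 8*k - 17)/(2*(k**3 + 8*k**2 + 17*k + 10))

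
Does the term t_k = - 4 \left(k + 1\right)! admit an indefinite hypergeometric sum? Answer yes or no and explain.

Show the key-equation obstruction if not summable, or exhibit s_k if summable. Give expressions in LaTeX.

Compute t_(k+1)/t_k: get k + 2.
So A=k + 2 and B=1, with C=1.
Need (k + 2)·f(k+1) − (1)·f(k) = 1.
Degrees (1,0,0) ⇒ d ≤ -1.
d = -1 < 0 ⇒ no nonzero polynomial f; not summable.

No — key equation has no polynomial f.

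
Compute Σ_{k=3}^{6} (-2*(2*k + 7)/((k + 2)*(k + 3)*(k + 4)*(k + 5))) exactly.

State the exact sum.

Σ = -128/3465

t_(k+1)/t_k = (k + 2)*(2*k + 9)/((k + 6)*(2*k + 7)).
Factor: A=k + 2; B=k + 6; C=k + 7/2.
Need (k + 2)·f(k+1) − (k + 5)·f(k) = k + 7/2.
deg f ≤ 3 (via 1,1,1).
Coefficient equations give f(k) = k*(k + 3)*(k + 6)/16.
Get s_k = R·t_k = k*(-k - 6)/(4*(k**2 + 6*k + 8)) with R(k) = B(k−1)f(k)/C(k) = k*(k + 3)*(k + 5)*(k + 6)/(8*(2*k + 7)).
Check: Δs_k = 2*(-2*k - 7)/(k**4 + 14*k**3 + 71*k**2 + 154*k + 120). ✓
Evaluate s at k=7 and k=3: -91/396 and -27/140; difference -128/3465.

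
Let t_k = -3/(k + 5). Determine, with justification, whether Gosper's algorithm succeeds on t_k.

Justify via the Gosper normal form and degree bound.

Step 1: r(k) = (k + 5)/(k + 6).
Normal form (A,B,C) = (k + 5, k + 6, 1).
Solve (k + 5)·f(k+1) − (k + 5)·f(k) = 1.
deg f ≤ 0 (via 1,1,0).
Put f(k) = c0: A·f(k+1) − B(k−1)·f(k) − C = -1; need -1 = 0 — inconsistent ⇒ no f, not summable.

No — key equation has no polynomial f.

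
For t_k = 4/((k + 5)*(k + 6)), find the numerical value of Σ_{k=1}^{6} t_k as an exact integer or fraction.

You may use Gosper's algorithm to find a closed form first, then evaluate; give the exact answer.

Σ = 1/3

r(k) = (k + 5)/(k + 7) after simplifying.
Factor: A=k + 5; B=k + 7; C=1.
Solve (k + 5)·f(k+1) − (k + 6)·f(k) = 1.
deg f ≤ 1 (via 1,1,0).
Solving with deg f ≤ 1: f(k) = k/5.
R(k) = B(k−1)·f(k)/C(k) = k*(k + 6)/5; s_k = R·t_k = 4*k/(5*(k + 5)).
Verify: 4/(k**2 + 11*k + 30) matches t_k.
Σ_(k=1)^(6) t_k = s_(7) − s_(1) = 7/15 − (2/15) = 1/3.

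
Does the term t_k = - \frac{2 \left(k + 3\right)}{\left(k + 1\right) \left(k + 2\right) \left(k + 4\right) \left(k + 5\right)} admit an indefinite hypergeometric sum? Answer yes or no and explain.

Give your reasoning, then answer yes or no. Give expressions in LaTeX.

t_(k+1)/t_k = (k + 1)*(k + 4)**2/((k + 3)**2*(k + 6)).
So A=k + 1 and B=k + 6, with C=k**2 + 6*k + 9.
Need (k + 1)·f(k+1) − (k + 5)·f(k) = k**2 + 6*k + 9.
Degrees (1,1,2) ⇒ d ≤ 4.
Solve for f: f(k) = k*(k + 2)*(k + 3)*(k + 5)/8 (degree 4 ≤ 4).
Get s_k = R·t_k = k*(-k - 5)/(4*(k**2 + 5*k + 4)) with R(k) = B(k−1)f(k)/C(k) = k*(k + 2)*(k + 5)**2/(8*(k + 3)).
s_(k+1) − s_k = 2*(-k - 3)/(k**4 + 12*k**3 + 49*k**2 + 78*k + 40) = t_k.

Yes. s_k = \frac{k \left(- k - 5\right)}{4 \left(k^{2} + 5 k + 4\right)}.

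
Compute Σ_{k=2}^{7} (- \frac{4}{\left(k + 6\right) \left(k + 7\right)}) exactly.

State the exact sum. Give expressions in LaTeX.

Σ = -3/14

Ratio r(k) = (k + 6)/(k + 8).
Take A(k)=k + 6, B(k)=k + 8, C(k)=1.
Solve (k + 6)·f(k+1) − (k + 7)·f(k) = 1.
d = 1 from the (1,1,0) case.
Match coefficients ⇒ f(k) = k/6.
Certificate R = B(k−1)f/C = k*(k + 7)/6 gives s_k = -2*k/(3*k + 18).
Check: Δs_k = -4/(k**2 + 13*k + 42). ✓
Σ_(k=2)^(7) t_k = s_(8) − s_(2) = -8/21 − (-1/6) = -3/14.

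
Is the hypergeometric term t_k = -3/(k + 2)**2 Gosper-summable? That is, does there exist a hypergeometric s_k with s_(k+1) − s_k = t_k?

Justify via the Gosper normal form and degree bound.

No — the linear system for f has no solution.

The ratio is (k + 2)**2/(k + 3)**2.
A = k**2 + 4*k + 4, B = k**2 + 6*k + 9, C = 1.
Key eq: (k**2 + 4*k + 4)·f(k+1) = (k**2 + 4*k + 4)·f(k) + (1).
From deg A=2, deg B=2, deg C=0: d=0.
Put f(k) = c0: A·f(k+1) − B(k−1)·f(k) − C = -1; need -1 = 0 — inconsistent ⇒ no f, not summable.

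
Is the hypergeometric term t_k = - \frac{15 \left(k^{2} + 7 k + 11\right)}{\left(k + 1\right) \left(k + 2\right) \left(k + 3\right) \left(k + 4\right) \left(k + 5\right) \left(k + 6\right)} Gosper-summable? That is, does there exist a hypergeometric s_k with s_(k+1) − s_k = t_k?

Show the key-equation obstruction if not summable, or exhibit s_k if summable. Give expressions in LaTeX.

Yes. s_k = \frac{k \left(- k^{2} - 9 k - 23\right)}{3 \left(k^{3} + 9 k^{2} + 23 k + 15\right)}.

r(k) = (k + 1)*(7*k + (k + 1)**2 + 18)/((k + 7)*(k**2 + 7*k + 11)) after simplifying.
Take A(k)=k + 1, B(k)=k + 7, C(k)=k**2 + 7*k + 11.
Need (k + 1)·f(k+1) − (k + 6)·f(k) = k**2 + 7*k + 11.
Degrees (1,1,2) ⇒ d ≤ 5.
A polynomial solution: f(k) = k*(k + 2)*(k + 4)*(k**2 + 9*k + 23)/45.
So s_k = (B(k−1)f/C)·t_k = (k*(k + 2)*(k + 4)*(k + 6)*(k**2 + 9*k + 23)/(45*(k**2 + 7*k + 11)))·t_k = k*(-k**2 - 9*k - 23)/(3*(k**3 + 9*k**2 + 23*k + 15)).
Δs = 15*(-k**2 - 7*k - 11)/(k**6 + 21*k**5 + 175*k**4 + 735*k**3 + 1624*k**2 + 1764*k + 720), as required.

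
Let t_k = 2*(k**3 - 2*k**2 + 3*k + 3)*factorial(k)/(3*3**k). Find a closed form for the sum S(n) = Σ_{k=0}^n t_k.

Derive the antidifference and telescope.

S(n) = 2*(6*3**n + n**3*factorial(n) + n**2*factorial(n) - 3*n*factorial(n) - 3*factorial(n))/(3*3**n)

r(k) = (k**4 + 2*k**3 + 3*k**2 + 7*k + 5)/(3*(k**3 - 2*k**2 + 3*k + 3)) after simplifying.
Take A(k)=k/3 + 1/3, B(k)=1, C(k)=k**3 - 2*k**2 + 3*k + 3.
Solve (k/3 + 1/3)·f(k+1) − (1)·f(k) = k**3 - 2*k**2 + 3*k + 3.
From deg A=1, deg B=0, deg C=3: d=2.
A polynomial solution: f(k) = 3*(k**2 - 2*k - 2).
Then R = B(k−1)f/C = 3*(k**2 - 2*k - 2)/(k**3 - 2*k**2 + 3*k + 3), so s_k = R(k)·t_k = 2*(k**2 - 2*k - 2)*factorial(k)/3**k.
Δs = 2*(k**3 - 2*k**2 + 3*k + 3)*factorial(k)/(3*3**k), as required.
Evaluate: s_(n+1) = 2*3**(-n - 1)*(n**2 - 3)*factorial(n + 1); subtract s_(0) = -4 ⇒ S(n) = 2*(6*3**n + n**3*factorial(n) + n**2*factorial(n) - 3*n*factorial(n) - 3*factorial(n))/(3*3**n).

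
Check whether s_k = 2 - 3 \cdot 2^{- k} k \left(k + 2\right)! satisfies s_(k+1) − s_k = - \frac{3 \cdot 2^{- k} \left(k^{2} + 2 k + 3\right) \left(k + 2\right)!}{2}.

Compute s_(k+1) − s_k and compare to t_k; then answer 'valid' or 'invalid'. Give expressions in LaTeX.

Valid — Δs_k = t_k.

s_(k+1) = -3*2**(-k - 1)*(k + 1)*factorial(k + 3) + 2
s_(k+1) − s_k = -3*(k**2 + 2*k + 3)*factorial(k + 2)/(2*2**k)
(s_(k+1) − s_k) − t_k = 0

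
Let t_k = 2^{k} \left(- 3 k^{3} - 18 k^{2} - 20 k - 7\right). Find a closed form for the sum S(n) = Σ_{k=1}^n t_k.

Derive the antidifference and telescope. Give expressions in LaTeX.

S(n) = - 6 \cdot 2^{n} n^{3} - 18 \cdot 2^{n} n^{2} - 22 \cdot 2^{n} n - 4 \cdot 2^{n} + 4

The ratio is 2*(3*k**3 + 27*k**2 + 65*k + 48)/(3*k**3 + 18*k**2 + 20*k + 7).
A = 2, B = 1, C = k**3 + 6*k**2 + 20*k/3 + 7/3.
Key eq: (2)·f(k+1) = (1)·f(k) + (k**3 + 6*k**2 + 20*k/3 + 7/3).
d = 3 from the (0,0,3) case.
Solve for f: f(k) = (3*k**3 + 2*k - 3)/3 (degree 3 ≤ 3).
So s_k = (B(k−1)f/C)·t_k = ((3*k**3 + 2*k - 3)/(3*k**3 + 18*k**2 + 20*k + 7))·t_k = 2**k*(-3*k**3 - 2*k + 3).
Check: Δs_k = 2**k*(3*k**3 - 2*k - 6*(k + 1)**3 - 1). ✓
Telescope: S(n) = s_(n+1) − s_(1) = 2**(n + 1)*(-3*n**3 - 9*n**2 - 11*n - 2) − (-4) = -6*2**n*n**3 - 18*2**n*n**2 - 22*2**n*n - 4*2**n + 4.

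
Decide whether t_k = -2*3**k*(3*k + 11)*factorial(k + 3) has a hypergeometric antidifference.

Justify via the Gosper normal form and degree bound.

Yes. s_k = -2*3**k*factorial(k + 3).

Ratio r(k) = 3*(k + 4)*(3*k + 14)/(3*k + 11).
Gosper form: A/B · C(k+1)/C(k) with A=3*k + 12, B=1, C=k + 11/3.
Set up (3*k + 12)·f(k+1) − (1)·f(k) − (k + 11/3) = 0.
Degrees (1,0,1) ⇒ d ≤ 0.
Match coefficients ⇒ f(k) = 1/3.
Get s_k = R·t_k = -2*3**k*factorial(k + 3) with R(k) = B(k−1)f(k)/C(k) = 1/(3*k + 11).
Check: Δs_k = -2*3**k*(3*k + 11)*factorial(k + 3). ✓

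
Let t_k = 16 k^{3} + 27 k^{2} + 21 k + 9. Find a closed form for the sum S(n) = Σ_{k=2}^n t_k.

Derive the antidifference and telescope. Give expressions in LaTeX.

Compute t_(k+1)/t_k: get (16*k**3 + 75*k**2 + 123*k + 73)/(16*k**3 + 27*k**2 + 21*k + 9).
Take A(k)=1, B(k)=1, C(k)=k**3 + 27*k**2/16 + 21*k/16 + 9/16.
Set up (1)·f(k+1) − (1)·f(k) − (k**3 + 27*k**2/16 + 21*k/16 + 9/16) = 0.
Bound: deg f ≤ 4.
Coefficient equations give f(k) = k*(4*k**3 + k**2 + k + 3)/16.
So s_k = (B(k−1)f/C)·t_k = (k*(4*k**3 + k**2 + k + 3)/(16*k**3 + 27*k**2 + 21*k + 9))·t_k = k*(4*k**3 + k**2 + k + 3).
Check: Δs_k = 16*k**3 + 27*k**2 + 21*k + 9. ✓
Evaluate: s_(n+1) = 4*n**4 + 17*n**3 + 28*n**2 + 24*n + 9; subtract s_(2) = 82 ⇒ S(n) = 4*n**4 + 17*n**3 + 28*n**2 + 24*n - 73.

S(n) = 4 n^{4} + 17 n^{3} + 28 n^{2} + 24 n - 73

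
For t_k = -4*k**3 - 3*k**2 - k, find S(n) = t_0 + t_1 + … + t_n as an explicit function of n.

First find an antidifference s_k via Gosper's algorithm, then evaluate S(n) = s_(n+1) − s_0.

S(n) = n*(-n**3 - 3*n**2 - 3*n - 1)

Compute t_(k+1)/t_k: get (4*k**3 + 15*k**2 + 19*k + 8)/(k*(4*k**2 + 3*k + 1)).
Take A(k)=1, B(k)=1, C(k)=k**3 + 3*k**2/4 + k/4.
Solve (1)·f(k+1) − (1)·f(k) = k**3 + 3*k**2/4 + k/4.
deg f ≤ 4 (via 0,0,3).
Solve for f: f(k) = k**3*(k - 1)/4 (degree 4 ≤ 4).
So s_k = (B(k−1)f/C)·t_k = (k**2*(k - 1)/(4*k**2 + 3*k + 1))·t_k = k**3*(1 - k).
Verify: k*(k**2*(k - 1) - (k + 1)**3) matches t_k.
Telescope: S(n) = s_(n+1) − s_(0) = n*(-n**3 - 3*n**2 - 3*n - 1) − (0) = n*(-n**3 - 3*n**2 - 3*n - 1).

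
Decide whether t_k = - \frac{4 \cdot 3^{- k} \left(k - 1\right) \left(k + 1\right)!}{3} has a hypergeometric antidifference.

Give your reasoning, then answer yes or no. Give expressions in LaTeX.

Yes. s_k = - 4 \cdot 3^{- k} \left(k + 1\right)!.

Ratio r(k) = k*(k + 2)/(3*(k - 1)).
Normal form (A,B,C) = (k/3 + 2/3, 1, k - 1).
Key eq: (k/3 + 2/3)·f(k+1) = (1)·f(k) + (k - 1).
d = 0 from the (1,0,1) case.
Coefficient equations give f(k) = 3.
Get s_k = R·t_k = -4*factorial(k + 1)/3**k with R(k) = B(k−1)f(k)/C(k) = 3/(k - 1).
Verify: -4*(k - 1)*factorial(k + 1)/(3*3**k) matches t_k.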